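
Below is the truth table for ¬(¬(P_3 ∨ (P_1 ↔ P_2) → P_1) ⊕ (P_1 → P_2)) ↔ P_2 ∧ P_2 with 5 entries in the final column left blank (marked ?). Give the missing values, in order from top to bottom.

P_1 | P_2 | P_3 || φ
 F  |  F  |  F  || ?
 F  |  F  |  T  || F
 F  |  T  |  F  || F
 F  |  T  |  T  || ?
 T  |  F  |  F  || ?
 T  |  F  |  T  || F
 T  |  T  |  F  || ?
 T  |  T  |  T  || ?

F, T, F, F, F

Row P_1=F, P_2=F, P_3=F: ¬(¬(P_3 ∨ (P_1 ↔ P_2) → P_1) ⊕ (P_1 → P_2)) = T, (P_2 ∧ P_2) = F, so the formula = F.
Row P_1=F, P_2=T, P_3=T: ¬(¬(P_3 ∨ (P_1 ↔ P_2) → P_1) ⊕ (P_1 → P_2)) = T, (P_2 ∧ P_2) = T, so the formula = T.
Row P_1=T, P_2=F, P_3=F: ¬(¬(P_3 ∨ (P_1 ↔ P_2) → P_1) ⊕ (P_1 → P_2)) = T, (P_2 ∧ P_2) = F, so the formula = F.
Row P_1=T, P_2=T, P_3=F: ¬(¬(P_3 ∨ (P_1 ↔ P_2) → P_1) ⊕ (P_1 → P_2)) = F, (P_2 ∧ P_2) = T, so the formula = F.
Row P_1=T, P_2=T, P_3=T: ¬(¬(P_3 ∨ (P_1 ↔ P_2) → P_1) ⊕ (P_1 → P_2)) = F, (P_2 ∧ P_2) = T, so the formula = F.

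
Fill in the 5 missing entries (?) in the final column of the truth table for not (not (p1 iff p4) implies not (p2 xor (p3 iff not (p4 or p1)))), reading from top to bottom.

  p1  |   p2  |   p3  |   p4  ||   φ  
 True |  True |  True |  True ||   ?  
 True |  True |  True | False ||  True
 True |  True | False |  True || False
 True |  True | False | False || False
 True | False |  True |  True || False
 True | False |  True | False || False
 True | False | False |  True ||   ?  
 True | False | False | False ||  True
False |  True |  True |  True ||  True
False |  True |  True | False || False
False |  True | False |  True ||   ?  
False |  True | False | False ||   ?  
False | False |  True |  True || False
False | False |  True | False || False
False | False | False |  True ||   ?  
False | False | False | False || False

Row p1=True, p2=True, p3=True, p4=True: not (p1 iff p4) = False, not (p2 xor (p3 iff not (p4 or p1))) = False, (not (p1 iff p4) implies not (p2 xor (p3 iff not (p4 or p1)))) = True, so the formula = False.
Row p1=True, p2=False, p3=False, p4=True: not (p1 iff p4) = False, not (p2 xor (p3 iff not (p4 or p1))) = False, (not (p1 iff p4) implies not (p2 xor (p3 iff not (p4 or p1)))) = True, so the formula = False.
Row p1=False, p2=True, p3=False, p4=True: not (p1 iff p4) = True, not (p2 xor (p3 iff not (p4 or p1))) = True, (not (p1 iff p4) implies not (p2 xor (p3 iff not (p4 or p1)))) = True, so the formula = False.
Row p1=False, p2=True, p3=False, p4=False: not (p1 iff p4) = False, not (p2 xor (p3 iff not (p4 or p1))) = False, (not (p1 iff p4) implies not (p2 xor (p3 iff not (p4 or p1)))) = True, so the formula = False.
Row p1=False, p2=False, p3=False, p4=True: not (p1 iff p4) = True, not (p2 xor (p3 iff not (p4 or p1))) = False, (not (p1 iff p4) implies not (p2 xor (p3 iff not (p4 or p1)))) = False, so the formula = True.

False, False, False, False, True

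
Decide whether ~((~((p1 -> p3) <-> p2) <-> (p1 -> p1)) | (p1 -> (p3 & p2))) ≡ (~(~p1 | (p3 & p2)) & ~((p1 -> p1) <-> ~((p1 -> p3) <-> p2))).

p1 | p2 | p3 | φ | ψ
-- | -- | -- | - | -
1  | 1  | 1  | 0 | 0
1  | 1  | 0  | 0 | 0
1  | 0  | 1  | 0 | 0
1  | 0  | 0  | 1 | 1
0  | 1  | 1  | 0 | 0
0  | 1  | 0  | 0 | 0
0  | 0  | 1  | 0 | 0
0  | 0  | 0  | 0 | 0
The columns for φ and ψ agree on every row, so they are logically equivalent.

equivalent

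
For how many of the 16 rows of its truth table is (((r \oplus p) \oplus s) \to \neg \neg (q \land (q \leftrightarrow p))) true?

  p   |   q   |   r   |   s   || (r \oplus p) | ((r \oplus p) \oplus s) | (q \leftrightarrow p) |   φ  
 True |  True |  True |  True ||    False     |           True          |          True         |  True
 True |  True |  True | False ||    False     |          False          |          True         |  True
 True |  True | False |  True ||     True     |          False          |          True         |  True
 True |  True | False | False ||     True     |           True          |          True         |  True
 True | False |  True |  True ||    False     |           True          |         False         | False
 True | False |  True | False ||    False     |          False          |         False         |  True
 True | False | False |  True ||     True     |          False          |         False         |  True
 True | False | False | False ||     True     |           True          |         False         | False
False |  True |  True |  True ||     True     |          False          |         False         |  True
False |  True |  True | False ||     True     |           True          |         False         | False
False |  True | False |  True ||    False     |           True          |         False         | False
False |  True | False | False ||    False     |          False          |         False         |  True
False | False |  True |  True ||     True     |          False          |          True         |  True
False | False |  True | False ||     True     |           True          |          True         | False
False | False | False |  True ||    False     |           True          |          True         | False
False | False | False | False ||    False     |          False          |          True         |  True
The formula is true on 10 of the 16 rows.

10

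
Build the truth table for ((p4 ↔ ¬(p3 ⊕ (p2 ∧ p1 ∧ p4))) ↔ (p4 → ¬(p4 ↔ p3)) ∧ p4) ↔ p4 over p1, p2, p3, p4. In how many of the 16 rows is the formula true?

10

p1 | p2 | p3 | p4 | (p2 ∧ p1 ∧ p4) | (p3 ⊕ (p2 ∧ p1 ∧ p4)) | ¬(p3 ⊕ (p2 ∧ p1 ∧ p4)) | (p4 ↔ p3) | ¬(p4 ↔ p3) | (p4 → ¬(p4 ↔ p3)) | ((p4 → ¬(p4 ↔ p3)) ∧ p4) | φ
-- | -- | -- | -- | -------------- | --------------------- | ---------------------- | --------- | ---------- | ----------------- | ------------------------ | -
F  | F  | F  | F  |       F        |           F           |           T            |     T     |     F      |         T         |            F             | F
F  | F  | F  | T  |       F        |           F           |           T            |     F     |     T      |         T         |            T             | T
F  | F  | T  | F  |       F        |           T           |           F            |     F     |     T      |         T         |            F             | T
F  | F  | T  | T  |       F        |           T           |           F            |     T     |     F      |         F         |            F             | T
F  | T  | F  | F  |       F        |           F           |           T            |     T     |     F      |         T         |            F             | F
F  | T  | F  | T  |       F        |           F           |           T            |     F     |     T      |         T         |            T             | T
F  | T  | T  | F  |       F        |           T           |           F            |     F     |     T      |         T         |            F             | T
F  | T  | T  | T  |       F        |           T           |           F            |     T     |     F      |         F         |            F             | T
T  | F  | F  | F  |       F        |           F           |           T            |     T     |     F      |         T         |            F             | F
T  | F  | F  | T  |       F        |           F           |           T            |     F     |     T      |         T         |            T             | T
T  | F  | T  | F  |       F        |           T           |           F            |     F     |     T      |         T         |            F             | T
T  | F  | T  | T  |       F        |           T           |           F            |     T     |     F      |         F         |            F             | T
T  | T  | F  | F  |       F        |           F           |           T            |     T     |     F      |         T         |            F             | F
T  | T  | F  | T  |       T        |           T           |           F            |     F     |     T      |         T         |            T             | F
T  | T  | T  | F  |       F        |           T           |           F            |     F     |     T      |         T         |            F             | T
T  | T  | T  | T  |       T        |           F           |           T            |     T     |     F      |         F         |            F             | F
The formula is true on 10 of the 16 rows.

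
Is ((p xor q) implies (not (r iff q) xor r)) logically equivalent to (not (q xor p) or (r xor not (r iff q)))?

p  q  r  |  φ  ψ
F  F  F  |  T  T
F  F  T  |  T  T
F  T  F  |  T  T
F  T  T  |  T  T
T  F  F  |  F  F
T  F  T  |  F  F
T  T  F  |  T  T
T  T  T  |  T  T
The columns for φ and ψ agree on every row, so they are logically equivalent.

equivalent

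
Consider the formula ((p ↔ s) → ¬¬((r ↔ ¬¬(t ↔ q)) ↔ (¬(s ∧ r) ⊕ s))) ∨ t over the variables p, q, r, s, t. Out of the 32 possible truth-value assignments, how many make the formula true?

28

p  q  r  s  t  |  φ
F  F  F  F  F  |  F
F  F  F  F  T  |  T
F  F  F  T  F  |  T
F  F  F  T  T  |  T
F  F  T  F  F  |  T
F  F  T  F  T  |  T
F  F  T  T  F  |  T
F  F  T  T  T  |  T
F  T  F  F  F  |  T
F  T  F  F  T  |  T
F  T  F  T  F  |  T
F  T  F  T  T  |  T
F  T  T  F  F  |  F
F  T  T  F  T  |  T
F  T  T  T  F  |  T
F  T  T  T  T  |  T
T  F  F  F  F  |  T
T  F  F  F  T  |  T
T  F  F  T  F  |  T
T  F  F  T  T  |  T
T  F  T  F  F  |  T
T  F  T  F  T  |  T
T  F  T  T  F  |  T
T  F  T  T  T  |  T
T  T  F  F  F  |  T
T  T  F  F  T  |  T
T  T  F  T  F  |  F
T  T  F  T  T  |  T
T  T  T  F  F  |  T
T  T  T  F  T  |  T
T  T  T  T  F  |  F
T  T  T  T  T  |  T
The formula is true on 28 of the 32 rows.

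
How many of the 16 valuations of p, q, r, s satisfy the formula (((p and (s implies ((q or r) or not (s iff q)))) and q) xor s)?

p  q  r  s  |  (q or r)  (s iff q)  not (s iff q)  ((q or r) or not (s iff q))  φ
T  T  T  T  |     T          T            F                     T               F
T  T  T  F  |     T          F            T                     T               T
T  T  F  T  |     T          T            F                     T               F
T  T  F  F  |     T          F            T                     T               T
T  F  T  T  |     T          F            T                     T               T
T  F  T  F  |     T          T            F                     T               F
T  F  F  T  |     F          F            T                     T               T
T  F  F  F  |     F          T            F                     F               F
F  T  T  T  |     T          T            F                     T               T
F  T  T  F  |     T          F            T                     T               F
F  T  F  T  |     T          T            F                     T               T
F  T  F  F  |     T          F            T                     T               F
F  F  T  T  |     T          F            T                     T               T
F  F  T  F  |     T          T            F                     T               F
F  F  F  T  |     F          F            T                     T               T
F  F  F  F  |     F          T            F                     F               F
The formula is true on 8 of the 16 rows.

8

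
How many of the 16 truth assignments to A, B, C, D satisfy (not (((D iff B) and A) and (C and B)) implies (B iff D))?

8

A | B | C | D || (D iff B) | ((D iff B) and A) | (C and B) | (B iff D) | φ
F | F | F | F ||     T     |         F         |     F     |     T     | T
F | F | F | T ||     F     |         F         |     F     |     F     | F
F | F | T | F ||     T     |         F         |     F     |     T     | T
F | F | T | T ||     F     |         F         |     F     |     F     | F
F | T | F | F ||     F     |         F         |     F     |     F     | F
F | T | F | T ||     T     |         F         |     F     |     T     | T
F | T | T | F ||     F     |         F         |     T     |     F     | F
F | T | T | T ||     T     |         F         |     T     |     T     | T
T | F | F | F ||     T     |         T         |     F     |     T     | T
T | F | F | T ||     F     |         F         |     F     |     F     | F
T | F | T | F ||     T     |         T         |     F     |     T     | T
T | F | T | T ||     F     |         F         |     F     |     F     | F
T | T | F | F ||     F     |         F         |     F     |     F     | F
T | T | F | T ||     T     |         T         |     F     |     T     | T
T | T | T | F ||     F     |         F         |     T     |     F     | F
T | T | T | T ||     T     |         T         |     T     |     T     | T
The formula is true on 8 of the 16 rows.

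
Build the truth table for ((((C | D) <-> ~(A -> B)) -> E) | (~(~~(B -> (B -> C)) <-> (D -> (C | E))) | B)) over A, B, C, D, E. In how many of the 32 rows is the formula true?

29

A | B | C | D | E || φ
0 | 0 | 0 | 0 | 0 || 0
0 | 0 | 0 | 0 | 1 || 1
0 | 0 | 0 | 1 | 0 || 1
0 | 0 | 0 | 1 | 1 || 1
0 | 0 | 1 | 0 | 0 || 1
0 | 0 | 1 | 0 | 1 || 1
0 | 0 | 1 | 1 | 0 || 1
0 | 0 | 1 | 1 | 1 || 1
0 | 1 | 0 | 0 | 0 || 1
0 | 1 | 0 | 0 | 1 || 1
0 | 1 | 0 | 1 | 0 || 1
0 | 1 | 0 | 1 | 1 || 1
0 | 1 | 1 | 0 | 0 || 1
0 | 1 | 1 | 0 | 1 || 1
0 | 1 | 1 | 1 | 0 || 1
0 | 1 | 1 | 1 | 1 || 1
1 | 0 | 0 | 0 | 0 || 1
1 | 0 | 0 | 0 | 1 || 1
1 | 0 | 0 | 1 | 0 || 1
1 | 0 | 0 | 1 | 1 || 1
1 | 0 | 1 | 0 | 0 || 0
1 | 0 | 1 | 0 | 1 || 1
1 | 0 | 1 | 1 | 0 || 0
1 | 0 | 1 | 1 | 1 || 1
1 | 1 | 0 | 0 | 0 || 1
1 | 1 | 0 | 0 | 1 || 1
1 | 1 | 0 | 1 | 0 || 1
1 | 1 | 0 | 1 | 1 || 1
1 | 1 | 1 | 0 | 0 || 1
1 | 1 | 1 | 0 | 1 || 1
1 | 1 | 1 | 1 | 0 || 1
1 | 1 | 1 | 1 | 1 || 1
The formula is true on 29 of the 32 rows.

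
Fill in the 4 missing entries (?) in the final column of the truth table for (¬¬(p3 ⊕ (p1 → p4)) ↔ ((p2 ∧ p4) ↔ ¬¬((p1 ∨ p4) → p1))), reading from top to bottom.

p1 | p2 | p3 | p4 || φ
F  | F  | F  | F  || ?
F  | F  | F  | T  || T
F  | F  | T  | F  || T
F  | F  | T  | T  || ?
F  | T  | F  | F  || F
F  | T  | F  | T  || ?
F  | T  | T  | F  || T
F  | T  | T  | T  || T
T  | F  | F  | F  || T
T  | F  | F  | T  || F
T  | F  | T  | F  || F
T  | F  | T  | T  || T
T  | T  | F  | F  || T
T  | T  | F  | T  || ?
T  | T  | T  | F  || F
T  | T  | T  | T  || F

Row p1=F, p2=F, p3=F, p4=F: ¬¬(p3 ⊕ (p1 → p4)) = T, ((p2 ∧ p4) ↔ ¬¬((p1 ∨ p4) → p1)) = F, so the formula = F.
Row p1=F, p2=F, p3=T, p4=T: ¬¬(p3 ⊕ (p1 → p4)) = F, ((p2 ∧ p4) ↔ ¬¬((p1 ∨ p4) → p1)) = T, so the formula = F.
Row p1=F, p2=T, p3=F, p4=T: ¬¬(p3 ⊕ (p1 → p4)) = T, ((p2 ∧ p4) ↔ ¬¬((p1 ∨ p4) → p1)) = F, so the formula = F.
Row p1=T, p2=T, p3=F, p4=T: ¬¬(p3 ⊕ (p1 → p4)) = T, ((p2 ∧ p4) ↔ ¬¬((p1 ∨ p4) → p1)) = T, so the formula = T.

F, F, F, T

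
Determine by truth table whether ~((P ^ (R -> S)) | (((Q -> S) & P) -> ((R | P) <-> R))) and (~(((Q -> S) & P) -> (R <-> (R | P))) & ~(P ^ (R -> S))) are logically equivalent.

equivalent

P | Q | R | S || φ | ψ
0 | 0 | 0 | 0 || 0 | 0
0 | 0 | 0 | 1 || 0 | 0
0 | 0 | 1 | 0 || 0 | 0
0 | 0 | 1 | 1 || 0 | 0
0 | 1 | 0 | 0 || 0 | 0
0 | 1 | 0 | 1 || 0 | 0
0 | 1 | 1 | 0 || 0 | 0
0 | 1 | 1 | 1 || 0 | 0
1 | 0 | 0 | 0 || 1 | 1
1 | 0 | 0 | 1 || 1 | 1
1 | 0 | 1 | 0 || 0 | 0
1 | 0 | 1 | 1 || 0 | 0
1 | 1 | 0 | 0 || 0 | 0
1 | 1 | 0 | 1 || 1 | 1
1 | 1 | 1 | 0 || 0 | 0
1 | 1 | 1 | 1 || 0 | 0
The columns for φ and ψ agree on every row, so they are logically equivalent.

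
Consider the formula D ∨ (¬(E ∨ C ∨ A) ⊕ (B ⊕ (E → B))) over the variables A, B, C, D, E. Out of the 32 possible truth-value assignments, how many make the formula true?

20

A  B  C  D  E  |  φ
T  T  T  T  T  |  T
T  T  T  T  F  |  T
T  T  T  F  T  |  F
T  T  T  F  F  |  F
T  T  F  T  T  |  T
T  T  F  T  F  |  T
T  T  F  F  T  |  F
T  T  F  F  F  |  F
T  F  T  T  T  |  T
T  F  T  T  F  |  T
T  F  T  F  T  |  F
T  F  T  F  F  |  T
T  F  F  T  T  |  T
T  F  F  T  F  |  T
T  F  F  F  T  |  F
T  F  F  F  F  |  T
F  T  T  T  T  |  T
F  T  T  T  F  |  T
F  T  T  F  T  |  F
F  T  T  F  F  |  F
F  T  F  T  T  |  T
F  T  F  T  F  |  T
F  T  F  F  T  |  F
F  T  F  F  F  |  T
F  F  T  T  T  |  T
F  F  T  T  F  |  T
F  F  T  F  T  |  F
F  F  T  F  F  |  T
F  F  F  T  T  |  T
F  F  F  T  F  |  T
F  F  F  F  T  |  F
F  F  F  F  F  |  F
The formula is true on 20 of the 32 rows.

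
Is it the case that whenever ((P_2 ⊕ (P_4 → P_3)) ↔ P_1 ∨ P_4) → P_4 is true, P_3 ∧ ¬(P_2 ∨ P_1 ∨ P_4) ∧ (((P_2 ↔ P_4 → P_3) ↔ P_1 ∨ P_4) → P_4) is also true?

no

P_1 | P_2 | P_3 | P_4 | φ | ψ
--- | --- | --- | --- | - | -
 0  |  0  |  0  |  0  | 1 | 0
 0  |  0  |  0  |  1  | 1 | 0
 0  |  0  |  1  |  0  | 1 | 0
 0  |  0  |  1  |  1  | 1 | 0
 0  |  1  |  0  |  0  | 0 | 0
 0  |  1  |  0  |  1  | 1 | 0
 0  |  1  |  1  |  0  | 0 | 0
 0  |  1  |  1  |  1  | 1 | 0
 1  |  0  |  0  |  0  | 0 | 0
 1  |  0  |  0  |  1  | 1 | 0
 1  |  0  |  1  |  0  | 0 | 0
 1  |  0  |  1  |  1  | 1 | 0
 1  |  1  |  0  |  0  | 1 | 0
 1  |  1  |  0  |  1  | 1 | 0
 1  |  1  |  1  |  0  | 1 | 0
 1  |  1  |  1  |  1  | 1 | 0
At P_1=0, P_2=0, P_3=0, P_4=0 we have φ true but ψ false, so φ does not entail ψ.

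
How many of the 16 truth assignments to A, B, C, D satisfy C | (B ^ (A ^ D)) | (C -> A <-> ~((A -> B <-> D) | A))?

13

A  B  C  D     (A ^ D)  (B ^ (A ^ D))  (C | (B ^ (A ^ D)))  (C -> A)  (A -> B)  ((A -> B) <-> D)  (((A -> B) <-> D) | A)  ~(((A -> B) <-> D) | A)  φ
0  0  0  0        0           0                 0              1         1             0                    0                        1             1
0  0  0  1        1           1                 1              1         1             1                    1                        0             1
0  0  1  0        0           0                 1              0         1             0                    0                        1             1
0  0  1  1        1           1                 1              0         1             1                    1                        0             1
0  1  0  0        0           1                 1              1         1             0                    0                        1             1
0  1  0  1        1           0                 0              1         1             1                    1                        0             0
0  1  1  0        0           1                 1              0         1             0                    0                        1             1
0  1  1  1        1           0                 1              0         1             1                    1                        0             1
1  0  0  0        1           1                 1              1         0             1                    1                        0             1
1  0  0  1        0           0                 0              1         0             0                    1                        0             0
1  0  1  0        1           1                 1              1         0             1                    1                        0             1
1  0  1  1        0           0                 1              1         0             0                    1                        0             1
1  1  0  0        1           0                 0              1         1             0                    1                        0             0
1  1  0  1        0           1                 1              1         1             1                    1                        0             1
1  1  1  0        1           0                 1              1         1             0                    1                        0             1
1  1  1  1        0           1                 1              1         1             1                    1                        0             1
The formula is true on 13 of the 16 rows.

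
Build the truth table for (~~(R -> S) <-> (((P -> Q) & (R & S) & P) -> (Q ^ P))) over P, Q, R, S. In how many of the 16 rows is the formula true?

11

P  Q  R  S  |  (R -> S)  ~(R -> S)  ~~(R -> S)  (P -> Q)  (R & S)  ((P -> Q) & (R & S) & P)  (Q ^ P)  φ
1  1  1  1  |     1          0          1          1         1                1                 0     0
1  1  1  0  |     0          1          0          1         0                0                 0     0
1  1  0  1  |     1          0          1          1         0                0                 0     1
1  1  0  0  |     1          0          1          1         0                0                 0     1
1  0  1  1  |     1          0          1          0         1                0                 1     1
1  0  1  0  |     0          1          0          0         0                0                 1     0
1  0  0  1  |     1          0          1          0         0                0                 1     1
1  0  0  0  |     1          0          1          0         0                0                 1     1
0  1  1  1  |     1          0          1          1         1                0                 1     1
0  1  1  0  |     0          1          0          1         0                0                 1     0
0  1  0  1  |     1          0          1          1         0                0                 1     1
0  1  0  0  |     1          0          1          1         0                0                 1     1
0  0  1  1  |     1          0          1          1         1                0                 0     1
0  0  1  0  |     0          1          0          1         0                0                 0     0
0  0  0  1  |     1          0          1          1         0                0                 0     1
0  0  0  0  |     1          0          1          1         0                0                 0     1
The formula is true on 11 of the 16 rows.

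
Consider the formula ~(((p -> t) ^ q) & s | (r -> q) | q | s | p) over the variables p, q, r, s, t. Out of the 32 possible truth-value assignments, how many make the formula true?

2

p | q | r | s | t || φ
T | T | T | T | T || F
T | T | T | T | F || F
T | T | T | F | T || F
T | T | T | F | F || F
T | T | F | T | T || F
T | T | F | T | F || F
T | T | F | F | T || F
T | T | F | F | F || F
T | F | T | T | T || F
T | F | T | T | F || F
T | F | T | F | T || F
T | F | T | F | F || F
T | F | F | T | T || F
T | F | F | T | F || F
T | F | F | F | T || F
T | F | F | F | F || F
F | T | T | T | T || F
F | T | T | T | F || F
F | T | T | F | T || F
F | T | T | F | F || F
F | T | F | T | T || F
F | T | F | T | F || F
F | T | F | F | T || F
F | T | F | F | F || F
F | F | T | T | T || F
F | F | T | T | F || F
F | F | T | F | T || T
F | F | T | F | F || T
F | F | F | T | T || F
F | F | F | T | F || F
F | F | F | F | T || F
F | F | F | F | F || F
The formula is true on 2 of the 32 rows.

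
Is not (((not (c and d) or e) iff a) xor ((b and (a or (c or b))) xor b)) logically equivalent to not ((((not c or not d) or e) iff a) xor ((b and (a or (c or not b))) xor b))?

a | b | c | d | e | φ | ψ
- | - | - | - | - | - | -
0 | 0 | 0 | 0 | 0 | 1 | 1
0 | 0 | 0 | 0 | 1 | 1 | 1
0 | 0 | 0 | 1 | 0 | 1 | 1
0 | 0 | 0 | 1 | 1 | 1 | 1
0 | 0 | 1 | 0 | 0 | 1 | 1
0 | 0 | 1 | 0 | 1 | 1 | 1
0 | 0 | 1 | 1 | 0 | 0 | 0
0 | 0 | 1 | 1 | 1 | 1 | 1
0 | 1 | 0 | 0 | 0 | 1 | 0
0 | 1 | 0 | 0 | 1 | 1 | 0
0 | 1 | 0 | 1 | 0 | 1 | 0
0 | 1 | 0 | 1 | 1 | 1 | 0
0 | 1 | 1 | 0 | 0 | 1 | 1
0 | 1 | 1 | 0 | 1 | 1 | 1
0 | 1 | 1 | 1 | 0 | 0 | 0
0 | 1 | 1 | 1 | 1 | 1 | 1
1 | 0 | 0 | 0 | 0 | 0 | 0
1 | 0 | 0 | 0 | 1 | 0 | 0
1 | 0 | 0 | 1 | 0 | 0 | 0
1 | 0 | 0 | 1 | 1 | 0 | 0
1 | 0 | 1 | 0 | 0 | 0 | 0
1 | 0 | 1 | 0 | 1 | 0 | 0
1 | 0 | 1 | 1 | 0 | 1 | 1
1 | 0 | 1 | 1 | 1 | 0 | 0
1 | 1 | 0 | 0 | 0 | 0 | 0
1 | 1 | 0 | 0 | 1 | 0 | 0
1 | 1 | 0 | 1 | 0 | 0 | 0
1 | 1 | 0 | 1 | 1 | 0 | 0
1 | 1 | 1 | 0 | 0 | 0 | 0
1 | 1 | 1 | 0 | 1 | 0 | 0
1 | 1 | 1 | 1 | 0 | 1 | 1
1 | 1 | 1 | 1 | 1 | 0 | 0
The columns differ at a=0, b=1, c=0, d=0, e=0 (φ=1, ψ=0), so they are not equivalent.

not equivalent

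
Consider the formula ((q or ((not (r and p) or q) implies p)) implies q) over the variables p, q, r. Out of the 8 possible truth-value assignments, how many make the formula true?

6

p | q | r | (r and p) | not (r and p) | (not (r and p) or q) | φ
- | - | - | --------- | ------------- | -------------------- | -
0 | 0 | 0 |     0     |       1       |          1           | 1
0 | 0 | 1 |     0     |       1       |          1           | 1
0 | 1 | 0 |     0     |       1       |          1           | 1
0 | 1 | 1 |     0     |       1       |          1           | 1
1 | 0 | 0 |     0     |       1       |          1           | 0
1 | 0 | 1 |     1     |       0       |          0           | 0
1 | 1 | 0 |     0     |       1       |          1           | 1
1 | 1 | 1 |     1     |       0       |          1           | 1
The formula is true on 6 of the 8 rows.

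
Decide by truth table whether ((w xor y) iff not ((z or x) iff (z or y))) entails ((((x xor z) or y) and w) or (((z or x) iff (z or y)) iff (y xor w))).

no

  x   |   y   |   z   |   w   ||   φ   |   ψ  
False | False | False | False ||  True | False
False | False | False |  True || False |  True
False | False |  True | False ||  True | False
False | False |  True |  True || False |  True
False |  True | False | False ||  True | False
False |  True | False |  True || False |  True
False |  True |  True | False || False |  True
False |  True |  True |  True ||  True |  True
 True | False | False | False || False |  True
 True | False | False |  True ||  True |  True
 True | False |  True | False ||  True | False
 True | False |  True |  True || False |  True
 True |  True | False | False || False |  True
 True |  True | False |  True ||  True |  True
 True |  True |  True | False || False |  True
 True |  True |  True |  True ||  True |  True
At x=False, y=False, z=False, w=False we have φ true but ψ false, so φ does not entail ψ.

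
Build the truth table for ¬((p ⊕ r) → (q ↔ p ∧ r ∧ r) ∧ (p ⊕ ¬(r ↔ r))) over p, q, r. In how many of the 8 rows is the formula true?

p | q | r || φ
T | T | T || F
T | T | F || T
T | F | T || F
T | F | F || F
F | T | T || T
F | T | F || F
F | F | T || T
F | F | F || F
The formula is true on 3 of the 8 rows.

3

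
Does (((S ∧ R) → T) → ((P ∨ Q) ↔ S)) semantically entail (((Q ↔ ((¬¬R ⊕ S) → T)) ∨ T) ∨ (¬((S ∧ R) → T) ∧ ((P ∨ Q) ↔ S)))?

  P   |   Q   |   R   |   S   |   T   |   φ   |   ψ  
----- | ----- | ----- | ----- | ----- | ----- | -----
 True |  True |  True |  True |  True |  True |  True
 True |  True |  True |  True | False |  True |  True
 True |  True |  True | False |  True | False |  True
 True |  True |  True | False | False | False | False
 True |  True | False |  True |  True |  True |  True
 True |  True | False |  True | False |  True | False
 True |  True | False | False |  True | False |  True
 True |  True | False | False | False | False |  True
 True | False |  True |  True |  True |  True |  True
 True | False |  True |  True | False |  True |  True
 True | False |  True | False |  True | False |  True
 True | False |  True | False | False | False |  True
 True | False | False |  True |  True |  True |  True
 True | False | False |  True | False |  True |  True
 True | False | False | False |  True | False |  True
 True | False | False | False | False | False | False
False |  True |  True |  True |  True |  True |  True
False |  True |  True |  True | False |  True |  True
False |  True |  True | False |  True | False |  True
False |  True |  True | False | False | False | False
False |  True | False |  True |  True |  True |  True
False |  True | False |  True | False |  True | False
False |  True | False | False |  True | False |  True
False |  True | False | False | False | False |  True
False | False |  True |  True |  True | False |  True
False | False |  True |  True | False |  True | False
False | False |  True | False |  True |  True |  True
False | False |  True | False | False |  True |  True
False | False | False |  True |  True | False |  True
False | False | False |  True | False | False |  True
False | False | False | False |  True |  True |  True
False | False | False | False | False |  True | False
At P=True, Q=True, R=False, S=True, T=False we have φ true but ψ false, so φ does not entail ψ.

no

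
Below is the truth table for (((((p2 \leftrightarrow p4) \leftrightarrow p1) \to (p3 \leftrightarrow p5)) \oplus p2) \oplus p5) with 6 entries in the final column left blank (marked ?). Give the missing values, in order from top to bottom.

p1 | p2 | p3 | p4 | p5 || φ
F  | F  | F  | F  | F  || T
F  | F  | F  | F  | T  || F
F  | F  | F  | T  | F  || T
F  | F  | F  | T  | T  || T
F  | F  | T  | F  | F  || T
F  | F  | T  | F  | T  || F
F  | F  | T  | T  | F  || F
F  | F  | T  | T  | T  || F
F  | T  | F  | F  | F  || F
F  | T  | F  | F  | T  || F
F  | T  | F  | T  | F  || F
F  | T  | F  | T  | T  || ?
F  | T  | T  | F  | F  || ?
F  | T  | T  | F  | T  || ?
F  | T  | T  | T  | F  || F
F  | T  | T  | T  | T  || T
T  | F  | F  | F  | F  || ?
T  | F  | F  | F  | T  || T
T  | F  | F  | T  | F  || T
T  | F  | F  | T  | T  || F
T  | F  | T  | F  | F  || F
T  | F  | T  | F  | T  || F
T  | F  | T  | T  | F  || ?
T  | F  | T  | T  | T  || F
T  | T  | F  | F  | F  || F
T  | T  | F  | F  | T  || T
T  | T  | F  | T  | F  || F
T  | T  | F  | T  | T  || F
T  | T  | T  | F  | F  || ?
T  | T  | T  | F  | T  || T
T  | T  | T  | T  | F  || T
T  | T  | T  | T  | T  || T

T, T, T, T, T, F

Row p1=F, p2=T, p3=F, p4=T, p5=T: ((((p2 \leftrightarrow p4) \leftrightarrow p1) \to (p3 \leftrightarrow p5)) \oplus p2) = F, so the formula = T.
Row p1=F, p2=T, p3=T, p4=F, p5=F: ((((p2 \leftrightarrow p4) \leftrightarrow p1) \to (p3 \leftrightarrow p5)) \oplus p2) = T, so the formula = T.
Row p1=F, p2=T, p3=T, p4=F, p5=T: ((((p2 \leftrightarrow p4) \leftrightarrow p1) \to (p3 \leftrightarrow p5)) \oplus p2) = F, so the formula = T.
Row p1=T, p2=F, p3=F, p4=F, p5=F: ((((p2 \leftrightarrow p4) \leftrightarrow p1) \to (p3 \leftrightarrow p5)) \oplus p2) = T, so the formula = T.
Row p1=T, p2=F, p3=T, p4=T, p5=F: ((((p2 \leftrightarrow p4) \leftrightarrow p1) \to (p3 \leftrightarrow p5)) \oplus p2) = T, so the formula = T.
Row p1=T, p2=T, p3=T, p4=F, p5=F: ((((p2 \leftrightarrow p4) \leftrightarrow p1) \to (p3 \leftrightarrow p5)) \oplus p2) = F, so the formula = F.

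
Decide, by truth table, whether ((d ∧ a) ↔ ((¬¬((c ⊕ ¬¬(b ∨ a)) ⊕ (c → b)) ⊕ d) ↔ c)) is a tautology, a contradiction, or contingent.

a | b | c | d | (d ∧ a) | (b ∨ a) | ¬(b ∨ a) | ¬¬(b ∨ a) | (c ⊕ ¬¬(b ∨ a)) | (c → b) | ((c ⊕ ¬¬(b ∨ a)) ⊕ (c → b)) | ¬((c ⊕ ¬¬(b ∨ a)) ⊕ (c → b)) | φ
- | - | - | - | ------- | ------- | -------- | --------- | --------------- | ------- | --------------------------- | ---------------------------- | -
T | T | T | T |    T    |    T    |    F     |     T     |        F        |    T    |              T              |              F               | F
T | T | T | F |    F    |    T    |    F     |     T     |        F        |    T    |              T              |              F               | F
T | T | F | T |    T    |    T    |    F     |     T     |        T        |    T    |              F              |              T               | F
T | T | F | F |    F    |    T    |    F     |     T     |        T        |    T    |              F              |              T               | F
T | F | T | T |    T    |    T    |    F     |     T     |        F        |    F    |              F              |              T               | T
T | F | T | F |    F    |    T    |    F     |     T     |        F        |    F    |              F              |              T               | T
T | F | F | T |    T    |    T    |    F     |     T     |        T        |    T    |              F              |              T               | F
T | F | F | F |    F    |    T    |    F     |     T     |        T        |    T    |              F              |              T               | F
F | T | T | T |    F    |    T    |    F     |     T     |        F        |    T    |              T              |              F               | T
F | T | T | F |    F    |    T    |    F     |     T     |        F        |    T    |              T              |              F               | F
F | T | F | T |    F    |    T    |    F     |     T     |        T        |    T    |              F              |              T               | T
F | T | F | F |    F    |    T    |    F     |     T     |        T        |    T    |              F              |              T               | F
F | F | T | T |    F    |    F    |    T     |     F     |        T        |    F    |              T              |              F               | T
F | F | T | F |    F    |    F    |    T     |     F     |        T        |    F    |              T              |              F               | F
F | F | F | T |    F    |    F    |    T     |     F     |        F        |    T    |              T              |              F               | F
F | F | F | F |    F    |    F    |    T     |     F     |        F        |    T    |              T              |              F               | T
6 of 16 rows are T, so the formula is contingent.

contingent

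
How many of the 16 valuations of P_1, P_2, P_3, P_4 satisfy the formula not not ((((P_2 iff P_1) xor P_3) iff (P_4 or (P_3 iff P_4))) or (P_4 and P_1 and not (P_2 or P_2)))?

 P_1  |  P_2  |  P_3  |  P_4  ||   φ  
False | False | False | False ||  True
False | False | False |  True ||  True
False | False |  True | False ||  True
False | False |  True |  True || False
False |  True | False | False || False
False |  True | False |  True || False
False |  True |  True | False || False
False |  True |  True |  True ||  True
 True | False | False | False || False
 True | False | False |  True ||  True
 True | False |  True | False || False
 True | False |  True |  True ||  True
 True |  True | False | False ||  True
 True |  True | False |  True ||  True
 True |  True |  True | False ||  True
 True |  True |  True |  True || False
The formula is true on 9 of the 16 rows.

9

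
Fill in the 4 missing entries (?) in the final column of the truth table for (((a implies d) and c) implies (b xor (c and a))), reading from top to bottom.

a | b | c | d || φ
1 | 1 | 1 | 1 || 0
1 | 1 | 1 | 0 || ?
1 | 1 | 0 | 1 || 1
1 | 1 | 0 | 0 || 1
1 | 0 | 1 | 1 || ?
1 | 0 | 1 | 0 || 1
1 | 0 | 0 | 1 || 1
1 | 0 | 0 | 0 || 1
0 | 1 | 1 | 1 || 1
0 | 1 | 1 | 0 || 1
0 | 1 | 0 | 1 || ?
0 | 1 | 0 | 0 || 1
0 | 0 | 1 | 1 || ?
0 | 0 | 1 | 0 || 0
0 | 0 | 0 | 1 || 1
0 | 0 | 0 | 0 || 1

1, 1, 1, 0

Row a=1, b=1, c=1, d=0: ((a implies d) and c) = 0, (b xor (c and a)) = 0, so the formula = 1.
Row a=1, b=0, c=1, d=1: ((a implies d) and c) = 1, (b xor (c and a)) = 1, so the formula = 1.
Row a=0, b=1, c=0, d=1: ((a implies d) and c) = 0, (b xor (c and a)) = 1, so the formula = 1.
Row a=0, b=0, c=1, d=1: ((a implies d) and c) = 1, (b xor (c and a)) = 0, so the formula = 0.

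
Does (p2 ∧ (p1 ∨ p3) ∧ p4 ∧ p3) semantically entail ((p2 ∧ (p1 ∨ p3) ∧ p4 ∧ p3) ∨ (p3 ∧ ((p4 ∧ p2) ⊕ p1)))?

yes

p1 | p2 | p3 | p4 || φ | ψ
F  | F  | F  | F  || F | F
F  | F  | F  | T  || F | F
F  | F  | T  | F  || F | F
F  | F  | T  | T  || F | F
F  | T  | F  | F  || F | F
F  | T  | F  | T  || F | F
F  | T  | T  | F  || F | F
F  | T  | T  | T  || T | T
T  | F  | F  | F  || F | F
T  | F  | F  | T  || F | F
T  | F  | T  | F  || F | T
T  | F  | T  | T  || F | T
T  | T  | F  | F  || F | F
T  | T  | F  | T  || F | F
T  | T  | T  | F  || F | T
T  | T  | T  | T  || T | T
In every row where φ is true, ψ is also true, so φ ⊨ ψ.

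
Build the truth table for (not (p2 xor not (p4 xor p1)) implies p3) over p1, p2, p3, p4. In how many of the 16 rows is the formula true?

p1 | p2 | p3 | p4 || (p4 xor p1) | not (p4 xor p1) | (p2 xor not (p4 xor p1)) | not (p2 xor not (p4 xor p1)) | φ
1  | 1  | 1  | 1  ||      0      |        1        |            0             |              1               | 1
1  | 1  | 1  | 0  ||      1      |        0        |            1             |              0               | 1
1  | 1  | 0  | 1  ||      0      |        1        |            0             |              1               | 0
1  | 1  | 0  | 0  ||      1      |        0        |            1             |              0               | 1
1  | 0  | 1  | 1  ||      0      |        1        |            1             |              0               | 1
1  | 0  | 1  | 0  ||      1      |        0        |            0             |              1               | 1
1  | 0  | 0  | 1  ||      0      |        1        |            1             |              0               | 1
1  | 0  | 0  | 0  ||      1      |        0        |            0             |              1               | 0
0  | 1  | 1  | 1  ||      1      |        0        |            1             |              0               | 1
0  | 1  | 1  | 0  ||      0      |        1        |            0             |              1               | 1
0  | 1  | 0  | 1  ||      1      |        0        |            1             |              0               | 1
0  | 1  | 0  | 0  ||      0      |        1        |            0             |              1               | 0
0  | 0  | 1  | 1  ||      1      |        0        |            0             |              1               | 1
0  | 0  | 1  | 0  ||      0      |        1        |            1             |              0               | 1
0  | 0  | 0  | 1  ||      1      |        0        |            0             |              1               | 0
0  | 0  | 0  | 0  ||      0      |        1        |            1             |              0               | 1
The formula is true on 12 of the 16 rows.

12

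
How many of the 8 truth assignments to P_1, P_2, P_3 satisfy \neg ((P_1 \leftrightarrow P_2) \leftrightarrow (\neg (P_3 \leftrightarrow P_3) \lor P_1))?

4

P_1 | P_2 | P_3 | φ
--- | --- | --- | -
 F  |  F  |  F  | T
 F  |  F  |  T  | T
 F  |  T  |  F  | F
 F  |  T  |  T  | F
 T  |  F  |  F  | T
 T  |  F  |  T  | T
 T  |  T  |  F  | F
 T  |  T  |  T  | F
The formula is true on 4 of the 8 rows.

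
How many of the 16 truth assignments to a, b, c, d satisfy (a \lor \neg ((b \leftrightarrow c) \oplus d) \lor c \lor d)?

15

a | b | c | d | φ
- | - | - | - | -
T | T | T | T | T
T | T | T | F | T
T | T | F | T | T
T | T | F | F | T
T | F | T | T | T
T | F | T | F | T
T | F | F | T | T
T | F | F | F | T
F | T | T | T | T
F | T | T | F | T
F | T | F | T | T
F | T | F | F | T
F | F | T | T | T
F | F | T | F | T
F | F | F | T | T
F | F | F | F | F
The formula is true on 15 of the 16 rows.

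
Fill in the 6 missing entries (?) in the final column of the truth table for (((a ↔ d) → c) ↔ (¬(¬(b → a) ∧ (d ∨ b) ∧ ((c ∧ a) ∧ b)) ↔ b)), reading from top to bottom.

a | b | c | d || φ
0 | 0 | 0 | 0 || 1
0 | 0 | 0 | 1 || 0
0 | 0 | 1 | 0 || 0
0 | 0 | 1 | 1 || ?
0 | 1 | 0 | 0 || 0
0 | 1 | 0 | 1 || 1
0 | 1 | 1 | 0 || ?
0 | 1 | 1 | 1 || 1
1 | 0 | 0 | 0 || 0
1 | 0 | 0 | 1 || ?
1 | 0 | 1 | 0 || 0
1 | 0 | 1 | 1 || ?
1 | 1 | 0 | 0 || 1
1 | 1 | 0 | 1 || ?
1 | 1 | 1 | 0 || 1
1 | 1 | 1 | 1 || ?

Row a=0, b=0, c=1, d=1: ((a ↔ d) → c) = 1, (¬(¬(b → a) ∧ (d ∨ b) ∧ ((c ∧ a) ∧ b)) ↔ b) = 0, so the formula = 0.
Row a=0, b=1, c=1, d=0: ((a ↔ d) → c) = 1, (¬(¬(b → a) ∧ (d ∨ b) ∧ ((c ∧ a) ∧ b)) ↔ b) = 1, so the formula = 1.
Row a=1, b=0, c=0, d=1: ((a ↔ d) → c) = 0, (¬(¬(b → a) ∧ (d ∨ b) ∧ ((c ∧ a) ∧ b)) ↔ b) = 0, so the formula = 1.
Row a=1, b=0, c=1, d=1: ((a ↔ d) → c) = 1, (¬(¬(b → a) ∧ (d ∨ b) ∧ ((c ∧ a) ∧ b)) ↔ b) = 0, so the formula = 0.
Row a=1, b=1, c=0, d=1: ((a ↔ d) → c) = 0, (¬(¬(b → a) ∧ (d ∨ b) ∧ ((c ∧ a) ∧ b)) ↔ b) = 1, so the formula = 0.
Row a=1, b=1, c=1, d=1: ((a ↔ d) → c) = 1, (¬(¬(b → a) ∧ (d ∨ b) ∧ ((c ∧ a) ∧ b)) ↔ b) = 1, so the formula = 1.

0, 1, 1, 0, 0, 1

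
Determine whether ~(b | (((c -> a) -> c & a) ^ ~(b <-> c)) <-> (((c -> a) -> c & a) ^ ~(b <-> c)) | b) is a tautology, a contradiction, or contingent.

contradiction

a | b | c | (c -> a) | (c & a) | ((c -> a) -> (c & a)) | (b <-> c) | ~(b <-> c) | φ
- | - | - | -------- | ------- | --------------------- | --------- | ---------- | -
F | F | F |    T     |    F    |           F           |     T     |     F      | F
F | F | T |    F     |    F    |           T           |     F     |     T      | F
F | T | F |    T     |    F    |           F           |     F     |     T      | F
F | T | T |    F     |    F    |           T           |     T     |     F      | F
T | F | F |    T     |    F    |           F           |     T     |     F      | F
T | F | T |    T     |    T    |           T           |     F     |     T      | F
T | T | F |    T     |    F    |           F           |     F     |     T      | F
T | T | T |    T     |    T    |           T           |     T     |     F      | F
Every row is F, so the formula is a contradiction.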